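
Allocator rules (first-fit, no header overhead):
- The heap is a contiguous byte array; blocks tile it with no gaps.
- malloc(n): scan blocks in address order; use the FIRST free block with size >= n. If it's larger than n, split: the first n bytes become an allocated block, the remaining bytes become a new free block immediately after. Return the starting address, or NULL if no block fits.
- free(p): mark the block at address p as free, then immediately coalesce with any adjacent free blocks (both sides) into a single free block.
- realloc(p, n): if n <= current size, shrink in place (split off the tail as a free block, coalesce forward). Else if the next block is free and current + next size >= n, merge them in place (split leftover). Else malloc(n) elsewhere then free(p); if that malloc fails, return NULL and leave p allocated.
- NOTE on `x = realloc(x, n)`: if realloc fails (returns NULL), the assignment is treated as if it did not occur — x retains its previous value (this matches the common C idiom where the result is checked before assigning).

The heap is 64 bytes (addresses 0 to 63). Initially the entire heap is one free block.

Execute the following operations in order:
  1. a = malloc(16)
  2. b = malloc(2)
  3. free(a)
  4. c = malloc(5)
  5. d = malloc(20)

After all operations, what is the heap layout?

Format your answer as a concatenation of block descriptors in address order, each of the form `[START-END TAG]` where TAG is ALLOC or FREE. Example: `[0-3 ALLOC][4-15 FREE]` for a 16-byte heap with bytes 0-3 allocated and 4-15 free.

Answer: [0-4 ALLOC][5-15 FREE][16-17 ALLOC][18-37 ALLOC][38-63 FREE]

Derivation:
Op 1: a = malloc(16) -> a = 0; heap: [0-15 ALLOC][16-63 FREE]
Op 2: b = malloc(2) -> b = 16; heap: [0-15 ALLOC][16-17 ALLOC][18-63 FREE]
Op 3: free(a) -> (freed a); heap: [0-15 FREE][16-17 ALLOC][18-63 FREE]
Op 4: c = malloc(5) -> c = 0; heap: [0-4 ALLOC][5-15 FREE][16-17 ALLOC][18-63 FREE]
Op 5: d = malloc(20) -> d = 18; heap: [0-4 ALLOC][5-15 FREE][16-17 ALLOC][18-37 ALLOC][38-63 FREE]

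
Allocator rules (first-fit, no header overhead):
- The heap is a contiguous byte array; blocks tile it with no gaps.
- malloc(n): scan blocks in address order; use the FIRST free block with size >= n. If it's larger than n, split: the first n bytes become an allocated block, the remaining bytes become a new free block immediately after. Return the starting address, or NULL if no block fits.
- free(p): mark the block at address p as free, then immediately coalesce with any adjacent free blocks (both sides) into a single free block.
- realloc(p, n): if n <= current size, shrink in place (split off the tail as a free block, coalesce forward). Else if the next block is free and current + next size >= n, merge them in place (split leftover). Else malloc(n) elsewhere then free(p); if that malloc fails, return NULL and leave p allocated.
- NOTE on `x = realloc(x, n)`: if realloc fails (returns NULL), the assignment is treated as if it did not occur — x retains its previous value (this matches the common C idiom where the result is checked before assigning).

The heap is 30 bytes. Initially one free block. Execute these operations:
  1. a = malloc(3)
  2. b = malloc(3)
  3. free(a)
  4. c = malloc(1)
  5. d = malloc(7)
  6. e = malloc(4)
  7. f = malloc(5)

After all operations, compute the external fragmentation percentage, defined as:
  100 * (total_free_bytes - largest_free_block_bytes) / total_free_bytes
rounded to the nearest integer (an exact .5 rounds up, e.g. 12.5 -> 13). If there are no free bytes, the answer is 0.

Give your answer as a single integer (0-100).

Answer: 20

Derivation:
Op 1: a = malloc(3) -> a = 0; heap: [0-2 ALLOC][3-29 FREE]
Op 2: b = malloc(3) -> b = 3; heap: [0-2 ALLOC][3-5 ALLOC][6-29 FREE]
Op 3: free(a) -> (freed a); heap: [0-2 FREE][3-5 ALLOC][6-29 FREE]
Op 4: c = malloc(1) -> c = 0; heap: [0-0 ALLOC][1-2 FREE][3-5 ALLOC][6-29 FREE]
Op 5: d = malloc(7) -> d = 6; heap: [0-0 ALLOC][1-2 FREE][3-5 ALLOC][6-12 ALLOC][13-29 FREE]
Op 6: e = malloc(4) -> e = 13; heap: [0-0 ALLOC][1-2 FREE][3-5 ALLOC][6-12 ALLOC][13-16 ALLOC][17-29 FREE]
Op 7: f = malloc(5) -> f = 17; heap: [0-0 ALLOC][1-2 FREE][3-5 ALLOC][6-12 ALLOC][13-16 ALLOC][17-21 ALLOC][22-29 FREE]
Free blocks: [2 8] total_free=10 largest=8 -> 100*(10-8)/10 = 200/10 = 20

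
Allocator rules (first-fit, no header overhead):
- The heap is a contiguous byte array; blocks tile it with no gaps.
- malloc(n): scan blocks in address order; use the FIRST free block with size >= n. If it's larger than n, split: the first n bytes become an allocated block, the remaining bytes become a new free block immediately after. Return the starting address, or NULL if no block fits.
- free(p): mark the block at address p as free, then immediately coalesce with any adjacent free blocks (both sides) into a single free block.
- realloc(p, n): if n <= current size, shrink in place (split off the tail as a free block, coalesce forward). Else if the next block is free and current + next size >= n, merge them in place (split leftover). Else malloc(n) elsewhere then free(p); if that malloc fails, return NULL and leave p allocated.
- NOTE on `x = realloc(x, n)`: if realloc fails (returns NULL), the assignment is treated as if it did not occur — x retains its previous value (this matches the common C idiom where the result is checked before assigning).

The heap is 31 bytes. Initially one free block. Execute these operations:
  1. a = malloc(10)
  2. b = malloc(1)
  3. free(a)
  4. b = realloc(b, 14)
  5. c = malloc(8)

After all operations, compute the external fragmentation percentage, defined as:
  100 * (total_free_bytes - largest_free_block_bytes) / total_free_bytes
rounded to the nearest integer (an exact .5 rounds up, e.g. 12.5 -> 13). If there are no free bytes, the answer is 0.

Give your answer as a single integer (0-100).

Answer: 22

Derivation:
Op 1: a = malloc(10) -> a = 0; heap: [0-9 ALLOC][10-30 FREE]
Op 2: b = malloc(1) -> b = 10; heap: [0-9 ALLOC][10-10 ALLOC][11-30 FREE]
Op 3: free(a) -> (freed a); heap: [0-9 FREE][10-10 ALLOC][11-30 FREE]
Op 4: b = realloc(b, 14) -> b = 10; heap: [0-9 FREE][10-23 ALLOC][24-30 FREE]
Op 5: c = malloc(8) -> c = 0; heap: [0-7 ALLOC][8-9 FREE][10-23 ALLOC][24-30 FREE]
Free blocks: [2 7] total_free=9 largest=7 -> 100*(9-7)/9 = 200/9 ≈ 22.222 -> rounds to 22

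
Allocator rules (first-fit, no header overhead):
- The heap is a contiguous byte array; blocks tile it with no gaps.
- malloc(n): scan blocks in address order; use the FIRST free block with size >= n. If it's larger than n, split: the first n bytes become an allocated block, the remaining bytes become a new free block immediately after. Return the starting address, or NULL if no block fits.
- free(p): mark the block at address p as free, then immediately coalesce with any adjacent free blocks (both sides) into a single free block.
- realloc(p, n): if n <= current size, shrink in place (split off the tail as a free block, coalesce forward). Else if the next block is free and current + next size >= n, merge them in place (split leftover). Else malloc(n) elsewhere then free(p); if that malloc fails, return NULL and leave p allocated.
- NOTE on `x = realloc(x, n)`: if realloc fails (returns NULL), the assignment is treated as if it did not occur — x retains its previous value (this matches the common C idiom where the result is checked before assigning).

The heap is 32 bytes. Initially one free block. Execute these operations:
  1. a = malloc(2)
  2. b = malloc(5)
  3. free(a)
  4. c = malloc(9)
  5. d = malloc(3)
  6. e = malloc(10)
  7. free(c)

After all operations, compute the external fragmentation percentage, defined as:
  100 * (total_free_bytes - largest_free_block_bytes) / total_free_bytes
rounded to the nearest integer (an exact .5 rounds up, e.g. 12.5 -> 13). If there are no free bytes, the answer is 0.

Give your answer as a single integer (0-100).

Op 1: a = malloc(2) -> a = 0; heap: [0-1 ALLOC][2-31 FREE]
Op 2: b = malloc(5) -> b = 2; heap: [0-1 ALLOC][2-6 ALLOC][7-31 FREE]
Op 3: free(a) -> (freed a); heap: [0-1 FREE][2-6 ALLOC][7-31 FREE]
Op 4: c = malloc(9) -> c = 7; heap: [0-1 FREE][2-6 ALLOC][7-15 ALLOC][16-31 FREE]
Op 5: d = malloc(3) -> d = 16; heap: [0-1 FREE][2-6 ALLOC][7-15 ALLOC][16-18 ALLOC][19-31 FREE]
Op 6: e = malloc(10) -> e = 19; heap: [0-1 FREE][2-6 ALLOC][7-15 ALLOC][16-18 ALLOC][19-28 ALLOC][29-31 FREE]
Op 7: free(c) -> (freed c); heap: [0-1 FREE][2-6 ALLOC][7-15 FREE][16-18 ALLOC][19-28 ALLOC][29-31 FREE]
Free blocks: [2 9 3] total_free=14 largest=9 -> 100*(14-9)/14 = 500/14 ≈ 35.714 -> rounds to 36

Answer: 36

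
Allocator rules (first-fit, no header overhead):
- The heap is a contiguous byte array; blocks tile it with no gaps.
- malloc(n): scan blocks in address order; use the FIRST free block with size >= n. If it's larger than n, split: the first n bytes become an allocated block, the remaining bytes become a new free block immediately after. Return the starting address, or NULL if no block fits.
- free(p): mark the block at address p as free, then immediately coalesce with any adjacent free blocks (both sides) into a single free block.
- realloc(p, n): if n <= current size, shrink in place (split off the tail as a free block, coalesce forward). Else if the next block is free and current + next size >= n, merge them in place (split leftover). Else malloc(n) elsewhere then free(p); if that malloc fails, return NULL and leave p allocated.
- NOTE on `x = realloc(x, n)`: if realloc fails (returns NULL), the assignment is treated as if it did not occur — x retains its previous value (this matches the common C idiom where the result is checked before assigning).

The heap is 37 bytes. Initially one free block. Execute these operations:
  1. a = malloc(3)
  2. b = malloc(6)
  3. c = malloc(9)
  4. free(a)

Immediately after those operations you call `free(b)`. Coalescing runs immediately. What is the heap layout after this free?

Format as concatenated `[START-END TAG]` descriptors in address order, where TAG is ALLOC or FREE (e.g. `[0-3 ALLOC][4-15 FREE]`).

Answer: [0-8 FREE][9-17 ALLOC][18-36 FREE]

Derivation:
Op 1: a = malloc(3) -> a = 0; heap: [0-2 ALLOC][3-36 FREE]
Op 2: b = malloc(6) -> b = 3; heap: [0-2 ALLOC][3-8 ALLOC][9-36 FREE]
Op 3: c = malloc(9) -> c = 9; heap: [0-2 ALLOC][3-8 ALLOC][9-17 ALLOC][18-36 FREE]
Op 4: free(a) -> (freed a); heap: [0-2 FREE][3-8 ALLOC][9-17 ALLOC][18-36 FREE]
free(b): b = 3 -> block [3-8 ALLOC]; mark free, coalesce with adjacent free neighbors -> [0-8 FREE][9-17 ALLOC][18-36 FREE]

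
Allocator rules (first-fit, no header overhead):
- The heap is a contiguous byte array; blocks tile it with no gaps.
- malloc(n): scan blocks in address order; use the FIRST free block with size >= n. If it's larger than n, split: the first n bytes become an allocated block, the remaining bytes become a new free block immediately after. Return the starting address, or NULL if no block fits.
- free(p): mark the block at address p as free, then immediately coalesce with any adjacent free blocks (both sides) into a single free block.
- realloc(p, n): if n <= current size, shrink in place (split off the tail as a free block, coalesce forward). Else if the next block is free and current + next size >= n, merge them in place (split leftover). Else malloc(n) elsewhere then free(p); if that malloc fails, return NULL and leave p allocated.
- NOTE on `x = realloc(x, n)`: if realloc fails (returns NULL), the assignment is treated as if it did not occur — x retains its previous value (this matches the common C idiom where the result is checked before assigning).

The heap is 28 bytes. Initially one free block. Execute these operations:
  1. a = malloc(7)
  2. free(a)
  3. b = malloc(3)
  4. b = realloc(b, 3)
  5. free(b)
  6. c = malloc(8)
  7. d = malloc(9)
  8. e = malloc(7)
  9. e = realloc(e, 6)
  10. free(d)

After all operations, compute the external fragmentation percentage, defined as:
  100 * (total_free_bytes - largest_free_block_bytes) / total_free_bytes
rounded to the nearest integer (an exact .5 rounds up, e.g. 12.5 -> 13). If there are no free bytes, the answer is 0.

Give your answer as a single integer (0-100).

Answer: 36

Derivation:
Op 1: a = malloc(7) -> a = 0; heap: [0-6 ALLOC][7-27 FREE]
Op 2: free(a) -> (freed a); heap: [0-27 FREE]
Op 3: b = malloc(3) -> b = 0; heap: [0-2 ALLOC][3-27 FREE]
Op 4: b = realloc(b, 3) -> b = 0; heap: [0-2 ALLOC][3-27 FREE]
Op 5: free(b) -> (freed b); heap: [0-27 FREE]
Op 6: c = malloc(8) -> c = 0; heap: [0-7 ALLOC][8-27 FREE]
Op 7: d = malloc(9) -> d = 8; heap: [0-7 ALLOC][8-16 ALLOC][17-27 FREE]
Op 8: e = malloc(7) -> e = 17; heap: [0-7 ALLOC][8-16 ALLOC][17-23 ALLOC][24-27 FREE]
Op 9: e = realloc(e, 6) -> e = 17; heap: [0-7 ALLOC][8-16 ALLOC][17-22 ALLOC][23-27 FREE]
Op 10: free(d) -> (freed d); heap: [0-7 ALLOC][8-16 FREE][17-22 ALLOC][23-27 FREE]
Free blocks: [9 5] total_free=14 largest=9 -> 100*(14-9)/14 = 500/14 ≈ 35.714 -> rounds to 36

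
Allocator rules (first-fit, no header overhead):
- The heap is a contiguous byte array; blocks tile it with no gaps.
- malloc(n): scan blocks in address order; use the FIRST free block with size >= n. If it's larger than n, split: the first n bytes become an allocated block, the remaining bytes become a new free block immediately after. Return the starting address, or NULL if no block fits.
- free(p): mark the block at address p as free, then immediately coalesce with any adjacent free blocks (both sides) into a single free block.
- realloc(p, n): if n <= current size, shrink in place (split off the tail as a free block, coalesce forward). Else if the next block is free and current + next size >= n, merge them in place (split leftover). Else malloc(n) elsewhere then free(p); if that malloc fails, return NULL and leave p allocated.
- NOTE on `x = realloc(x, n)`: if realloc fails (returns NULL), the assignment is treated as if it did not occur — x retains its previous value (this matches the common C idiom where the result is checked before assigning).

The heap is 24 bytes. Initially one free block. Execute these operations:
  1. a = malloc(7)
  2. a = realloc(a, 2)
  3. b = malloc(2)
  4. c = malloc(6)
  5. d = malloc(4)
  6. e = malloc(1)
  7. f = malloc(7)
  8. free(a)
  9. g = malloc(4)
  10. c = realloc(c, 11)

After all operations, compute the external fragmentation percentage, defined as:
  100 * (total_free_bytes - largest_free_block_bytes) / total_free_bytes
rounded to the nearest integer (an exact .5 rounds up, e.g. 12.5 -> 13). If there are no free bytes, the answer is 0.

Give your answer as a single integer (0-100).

Answer: 50

Derivation:
Op 1: a = malloc(7) -> a = 0; heap: [0-6 ALLOC][7-23 FREE]
Op 2: a = realloc(a, 2) -> a = 0; heap: [0-1 ALLOC][2-23 FREE]
Op 3: b = malloc(2) -> b = 2; heap: [0-1 ALLOC][2-3 ALLOC][4-23 FREE]
Op 4: c = malloc(6) -> c = 4; heap: [0-1 ALLOC][2-3 ALLOC][4-9 ALLOC][10-23 FREE]
Op 5: d = malloc(4) -> d = 10; heap: [0-1 ALLOC][2-3 ALLOC][4-9 ALLOC][10-13 ALLOC][14-23 FREE]
Op 6: e = malloc(1) -> e = 14; heap: [0-1 ALLOC][2-3 ALLOC][4-9 ALLOC][10-13 ALLOC][14-14 ALLOC][15-23 FREE]
Op 7: f = malloc(7) -> f = 15; heap: [0-1 ALLOC][2-3 ALLOC][4-9 ALLOC][10-13 ALLOC][14-14 ALLOC][15-21 ALLOC][22-23 FREE]
Op 8: free(a) -> (freed a); heap: [0-1 FREE][2-3 ALLOC][4-9 ALLOC][10-13 ALLOC][14-14 ALLOC][15-21 ALLOC][22-23 FREE]
Op 9: g = malloc(4) -> g = NULL; heap: [0-1 FREE][2-3 ALLOC][4-9 ALLOC][10-13 ALLOC][14-14 ALLOC][15-21 ALLOC][22-23 FREE]
Op 10: c = realloc(c, 11) -> NULL (c unchanged); heap: [0-1 FREE][2-3 ALLOC][4-9 ALLOC][10-13 ALLOC][14-14 ALLOC][15-21 ALLOC][22-23 FREE]
Free blocks: [2 2] total_free=4 largest=2 -> 100*(4-2)/4 = 200/4 = 50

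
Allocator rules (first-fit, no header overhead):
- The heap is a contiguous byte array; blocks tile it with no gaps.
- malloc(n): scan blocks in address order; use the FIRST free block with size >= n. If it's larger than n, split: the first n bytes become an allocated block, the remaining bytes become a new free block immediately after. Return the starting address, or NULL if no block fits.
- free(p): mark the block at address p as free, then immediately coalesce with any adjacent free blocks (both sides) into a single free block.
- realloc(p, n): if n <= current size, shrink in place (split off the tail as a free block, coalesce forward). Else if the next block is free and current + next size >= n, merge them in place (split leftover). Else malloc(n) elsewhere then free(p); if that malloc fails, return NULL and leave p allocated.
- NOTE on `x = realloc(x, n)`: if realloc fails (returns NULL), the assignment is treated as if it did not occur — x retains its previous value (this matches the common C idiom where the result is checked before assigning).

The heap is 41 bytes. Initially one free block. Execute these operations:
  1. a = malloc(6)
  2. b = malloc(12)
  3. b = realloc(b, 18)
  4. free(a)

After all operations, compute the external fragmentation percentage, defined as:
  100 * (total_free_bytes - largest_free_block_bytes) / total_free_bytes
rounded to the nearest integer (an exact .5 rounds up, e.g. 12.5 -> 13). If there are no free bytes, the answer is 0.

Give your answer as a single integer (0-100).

Op 1: a = malloc(6) -> a = 0; heap: [0-5 ALLOC][6-40 FREE]
Op 2: b = malloc(12) -> b = 6; heap: [0-5 ALLOC][6-17 ALLOC][18-40 FREE]
Op 3: b = realloc(b, 18) -> b = 6; heap: [0-5 ALLOC][6-23 ALLOC][24-40 FREE]
Op 4: free(a) -> (freed a); heap: [0-5 FREE][6-23 ALLOC][24-40 FREE]
Free blocks: [6 17] total_free=23 largest=17 -> 100*(23-17)/23 = 600/23 ≈ 26.087 -> rounds to 26

Answer: 26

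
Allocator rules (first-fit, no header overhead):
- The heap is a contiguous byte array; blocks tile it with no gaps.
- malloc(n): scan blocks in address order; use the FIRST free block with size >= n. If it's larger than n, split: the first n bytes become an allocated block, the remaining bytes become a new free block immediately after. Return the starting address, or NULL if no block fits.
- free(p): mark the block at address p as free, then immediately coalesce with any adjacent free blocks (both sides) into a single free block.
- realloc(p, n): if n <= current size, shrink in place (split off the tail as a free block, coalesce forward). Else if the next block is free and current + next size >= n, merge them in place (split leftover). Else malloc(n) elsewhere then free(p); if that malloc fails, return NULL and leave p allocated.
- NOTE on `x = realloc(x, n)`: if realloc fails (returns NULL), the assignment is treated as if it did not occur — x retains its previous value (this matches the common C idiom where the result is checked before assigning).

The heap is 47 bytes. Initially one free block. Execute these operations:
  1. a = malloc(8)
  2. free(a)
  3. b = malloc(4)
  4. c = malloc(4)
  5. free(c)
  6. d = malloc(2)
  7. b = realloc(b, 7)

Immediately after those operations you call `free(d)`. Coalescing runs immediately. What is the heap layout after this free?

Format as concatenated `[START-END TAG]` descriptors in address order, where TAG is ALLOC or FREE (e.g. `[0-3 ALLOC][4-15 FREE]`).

Op 1: a = malloc(8) -> a = 0; heap: [0-7 ALLOC][8-46 FREE]
Op 2: free(a) -> (freed a); heap: [0-46 FREE]
Op 3: b = malloc(4) -> b = 0; heap: [0-3 ALLOC][4-46 FREE]
Op 4: c = malloc(4) -> c = 4; heap: [0-3 ALLOC][4-7 ALLOC][8-46 FREE]
Op 5: free(c) -> (freed c); heap: [0-3 ALLOC][4-46 FREE]
Op 6: d = malloc(2) -> d = 4; heap: [0-3 ALLOC][4-5 ALLOC][6-46 FREE]
Op 7: b = realloc(b, 7) -> b = 6; heap: [0-3 FREE][4-5 ALLOC][6-12 ALLOC][13-46 FREE]
free(d): d = 4 -> block [4-5 ALLOC]; mark free, coalesce with adjacent free neighbors -> [0-5 FREE][6-12 ALLOC][13-46 FREE]

Answer: [0-5 FREE][6-12 ALLOC][13-46 FREE]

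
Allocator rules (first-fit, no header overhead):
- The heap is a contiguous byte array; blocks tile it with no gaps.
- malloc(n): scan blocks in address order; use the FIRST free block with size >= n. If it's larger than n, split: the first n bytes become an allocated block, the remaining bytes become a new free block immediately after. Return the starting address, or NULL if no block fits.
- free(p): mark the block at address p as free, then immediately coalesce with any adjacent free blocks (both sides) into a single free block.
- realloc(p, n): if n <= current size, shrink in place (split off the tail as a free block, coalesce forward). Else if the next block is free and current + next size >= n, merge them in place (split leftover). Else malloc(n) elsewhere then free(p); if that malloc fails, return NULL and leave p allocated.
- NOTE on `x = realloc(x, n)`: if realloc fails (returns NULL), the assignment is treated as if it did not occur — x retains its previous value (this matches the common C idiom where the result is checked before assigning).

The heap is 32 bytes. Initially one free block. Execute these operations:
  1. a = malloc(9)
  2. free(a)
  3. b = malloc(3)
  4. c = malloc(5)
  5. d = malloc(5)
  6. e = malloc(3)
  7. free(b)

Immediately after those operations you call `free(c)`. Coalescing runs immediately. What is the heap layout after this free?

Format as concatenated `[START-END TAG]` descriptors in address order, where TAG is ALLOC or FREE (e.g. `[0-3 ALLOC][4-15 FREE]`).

Answer: [0-7 FREE][8-12 ALLOC][13-15 ALLOC][16-31 FREE]

Derivation:
Op 1: a = malloc(9) -> a = 0; heap: [0-8 ALLOC][9-31 FREE]
Op 2: free(a) -> (freed a); heap: [0-31 FREE]
Op 3: b = malloc(3) -> b = 0; heap: [0-2 ALLOC][3-31 FREE]
Op 4: c = malloc(5) -> c = 3; heap: [0-2 ALLOC][3-7 ALLOC][8-31 FREE]
Op 5: d = malloc(5) -> d = 8; heap: [0-2 ALLOC][3-7 ALLOC][8-12 ALLOC][13-31 FREE]
Op 6: e = malloc(3) -> e = 13; heap: [0-2 ALLOC][3-7 ALLOC][8-12 ALLOC][13-15 ALLOC][16-31 FREE]
Op 7: free(b) -> (freed b); heap: [0-2 FREE][3-7 ALLOC][8-12 ALLOC][13-15 ALLOC][16-31 FREE]
free(c): c = 3 -> block [3-7 ALLOC]; mark free, coalesce with adjacent free neighbors -> [0-7 FREE][8-12 ALLOC][13-15 ALLOC][16-31 FREE]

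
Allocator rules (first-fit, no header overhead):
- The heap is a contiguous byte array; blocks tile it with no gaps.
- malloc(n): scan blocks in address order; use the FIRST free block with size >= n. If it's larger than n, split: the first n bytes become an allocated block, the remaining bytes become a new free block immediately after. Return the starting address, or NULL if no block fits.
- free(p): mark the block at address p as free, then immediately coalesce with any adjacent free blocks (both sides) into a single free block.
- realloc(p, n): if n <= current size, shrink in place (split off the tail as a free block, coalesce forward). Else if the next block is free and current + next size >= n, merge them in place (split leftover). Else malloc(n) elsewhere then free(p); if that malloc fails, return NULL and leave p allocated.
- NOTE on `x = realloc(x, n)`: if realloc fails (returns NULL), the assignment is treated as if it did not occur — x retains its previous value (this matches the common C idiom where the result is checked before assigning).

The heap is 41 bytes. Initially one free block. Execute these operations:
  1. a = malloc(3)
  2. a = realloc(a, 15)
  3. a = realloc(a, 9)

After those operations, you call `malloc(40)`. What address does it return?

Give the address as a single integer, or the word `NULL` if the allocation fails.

Op 1: a = malloc(3) -> a = 0; heap: [0-2 ALLOC][3-40 FREE]
Op 2: a = realloc(a, 15) -> a = 0; heap: [0-14 ALLOC][15-40 FREE]
Op 3: a = realloc(a, 9) -> a = 0; heap: [0-8 ALLOC][9-40 FREE]
malloc(40): first-fit scan over [0-8 ALLOC][9-40 FREE] -> NULL

Answer: NULL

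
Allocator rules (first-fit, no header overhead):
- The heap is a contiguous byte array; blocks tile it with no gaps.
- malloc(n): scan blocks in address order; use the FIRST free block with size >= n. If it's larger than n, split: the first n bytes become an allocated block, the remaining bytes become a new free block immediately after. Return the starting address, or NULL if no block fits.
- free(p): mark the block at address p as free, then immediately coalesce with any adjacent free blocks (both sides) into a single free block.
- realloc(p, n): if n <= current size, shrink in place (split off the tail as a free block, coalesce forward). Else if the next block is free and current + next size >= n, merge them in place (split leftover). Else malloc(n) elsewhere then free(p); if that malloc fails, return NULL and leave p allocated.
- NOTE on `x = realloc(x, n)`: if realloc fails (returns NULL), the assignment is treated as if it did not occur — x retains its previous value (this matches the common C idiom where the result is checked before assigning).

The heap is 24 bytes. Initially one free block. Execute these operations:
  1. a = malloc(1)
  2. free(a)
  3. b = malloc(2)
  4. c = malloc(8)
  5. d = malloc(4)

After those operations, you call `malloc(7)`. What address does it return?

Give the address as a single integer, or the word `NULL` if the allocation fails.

Answer: 14

Derivation:
Op 1: a = malloc(1) -> a = 0; heap: [0-0 ALLOC][1-23 FREE]
Op 2: free(a) -> (freed a); heap: [0-23 FREE]
Op 3: b = malloc(2) -> b = 0; heap: [0-1 ALLOC][2-23 FREE]
Op 4: c = malloc(8) -> c = 2; heap: [0-1 ALLOC][2-9 ALLOC][10-23 FREE]
Op 5: d = malloc(4) -> d = 10; heap: [0-1 ALLOC][2-9 ALLOC][10-13 ALLOC][14-23 FREE]
malloc(7): first-fit scan over [0-1 ALLOC][2-9 ALLOC][10-13 ALLOC][14-23 FREE] -> 14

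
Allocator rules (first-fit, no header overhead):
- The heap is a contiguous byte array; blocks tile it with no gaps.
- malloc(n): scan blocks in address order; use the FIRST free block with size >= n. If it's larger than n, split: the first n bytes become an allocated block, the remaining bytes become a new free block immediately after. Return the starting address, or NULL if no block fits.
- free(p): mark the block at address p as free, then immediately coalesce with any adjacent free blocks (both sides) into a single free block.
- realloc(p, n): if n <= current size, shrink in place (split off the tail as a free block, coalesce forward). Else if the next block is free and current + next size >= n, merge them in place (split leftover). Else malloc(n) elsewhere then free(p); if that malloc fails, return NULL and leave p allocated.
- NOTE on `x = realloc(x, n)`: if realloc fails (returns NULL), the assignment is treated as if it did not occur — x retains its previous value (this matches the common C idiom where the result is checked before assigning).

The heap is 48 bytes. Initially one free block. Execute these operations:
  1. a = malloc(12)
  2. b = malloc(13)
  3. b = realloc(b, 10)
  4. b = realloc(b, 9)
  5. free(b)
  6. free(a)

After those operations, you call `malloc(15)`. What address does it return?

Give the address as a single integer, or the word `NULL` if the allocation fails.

Answer: 0

Derivation:
Op 1: a = malloc(12) -> a = 0; heap: [0-11 ALLOC][12-47 FREE]
Op 2: b = malloc(13) -> b = 12; heap: [0-11 ALLOC][12-24 ALLOC][25-47 FREE]
Op 3: b = realloc(b, 10) -> b = 12; heap: [0-11 ALLOC][12-21 ALLOC][22-47 FREE]
Op 4: b = realloc(b, 9) -> b = 12; heap: [0-11 ALLOC][12-20 ALLOC][21-47 FREE]
Op 5: free(b) -> (freed b); heap: [0-11 ALLOC][12-47 FREE]
Op 6: free(a) -> (freed a); heap: [0-47 FREE]
malloc(15): first-fit scan over [0-47 FREE] -> 0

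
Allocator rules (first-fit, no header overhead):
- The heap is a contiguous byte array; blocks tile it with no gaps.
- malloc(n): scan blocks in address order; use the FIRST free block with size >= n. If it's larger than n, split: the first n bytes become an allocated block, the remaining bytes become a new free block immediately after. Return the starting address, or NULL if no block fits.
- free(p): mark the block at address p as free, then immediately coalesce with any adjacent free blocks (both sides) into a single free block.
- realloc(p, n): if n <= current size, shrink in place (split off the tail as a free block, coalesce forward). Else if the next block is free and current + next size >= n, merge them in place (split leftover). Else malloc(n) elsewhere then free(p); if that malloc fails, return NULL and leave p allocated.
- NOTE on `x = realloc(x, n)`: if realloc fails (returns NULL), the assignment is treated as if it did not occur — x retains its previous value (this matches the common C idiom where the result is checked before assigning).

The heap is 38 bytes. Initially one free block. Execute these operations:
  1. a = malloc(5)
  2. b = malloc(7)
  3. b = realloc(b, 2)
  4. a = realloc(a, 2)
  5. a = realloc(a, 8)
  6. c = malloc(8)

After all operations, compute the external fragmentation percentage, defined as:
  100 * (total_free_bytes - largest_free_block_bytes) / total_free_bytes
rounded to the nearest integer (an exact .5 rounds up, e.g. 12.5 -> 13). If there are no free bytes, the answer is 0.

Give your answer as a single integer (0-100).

Op 1: a = malloc(5) -> a = 0; heap: [0-4 ALLOC][5-37 FREE]
Op 2: b = malloc(7) -> b = 5; heap: [0-4 ALLOC][5-11 ALLOC][12-37 FREE]
Op 3: b = realloc(b, 2) -> b = 5; heap: [0-4 ALLOC][5-6 ALLOC][7-37 FREE]
Op 4: a = realloc(a, 2) -> a = 0; heap: [0-1 ALLOC][2-4 FREE][5-6 ALLOC][7-37 FREE]
Op 5: a = realloc(a, 8) -> a = 7; heap: [0-4 FREE][5-6 ALLOC][7-14 ALLOC][15-37 FREE]
Op 6: c = malloc(8) -> c = 15; heap: [0-4 FREE][5-6 ALLOC][7-14 ALLOC][15-22 ALLOC][23-37 FREE]
Free blocks: [5 15] total_free=20 largest=15 -> 100*(20-15)/20 = 500/20 = 25

Answer: 25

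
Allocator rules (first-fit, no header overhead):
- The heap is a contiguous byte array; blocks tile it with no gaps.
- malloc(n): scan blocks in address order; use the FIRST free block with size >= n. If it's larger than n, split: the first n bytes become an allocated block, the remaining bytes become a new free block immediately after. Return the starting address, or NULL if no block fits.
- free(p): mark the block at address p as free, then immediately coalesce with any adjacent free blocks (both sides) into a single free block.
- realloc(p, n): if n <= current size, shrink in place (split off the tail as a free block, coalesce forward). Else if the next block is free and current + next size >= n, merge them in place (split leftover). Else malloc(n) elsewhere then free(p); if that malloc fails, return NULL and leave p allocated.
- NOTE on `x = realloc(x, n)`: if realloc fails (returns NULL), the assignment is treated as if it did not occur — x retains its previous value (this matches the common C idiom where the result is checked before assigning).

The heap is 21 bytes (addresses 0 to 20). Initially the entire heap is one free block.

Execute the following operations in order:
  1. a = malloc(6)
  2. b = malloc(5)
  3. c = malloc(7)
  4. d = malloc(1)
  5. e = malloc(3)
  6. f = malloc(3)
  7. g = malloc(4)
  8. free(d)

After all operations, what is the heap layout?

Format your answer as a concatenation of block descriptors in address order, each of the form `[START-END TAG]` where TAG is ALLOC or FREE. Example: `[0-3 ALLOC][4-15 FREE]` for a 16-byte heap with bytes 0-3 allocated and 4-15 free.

Op 1: a = malloc(6) -> a = 0; heap: [0-5 ALLOC][6-20 FREE]
Op 2: b = malloc(5) -> b = 6; heap: [0-5 ALLOC][6-10 ALLOC][11-20 FREE]
Op 3: c = malloc(7) -> c = 11; heap: [0-5 ALLOC][6-10 ALLOC][11-17 ALLOC][18-20 FREE]
Op 4: d = malloc(1) -> d = 18; heap: [0-5 ALLOC][6-10 ALLOC][11-17 ALLOC][18-18 ALLOC][19-20 FREE]
Op 5: e = malloc(3) -> e = NULL; heap: [0-5 ALLOC][6-10 ALLOC][11-17 ALLOC][18-18 ALLOC][19-20 FREE]
Op 6: f = malloc(3) -> f = NULL; heap: [0-5 ALLOC][6-10 ALLOC][11-17 ALLOC][18-18 ALLOC][19-20 FREE]
Op 7: g = malloc(4) -> g = NULL; heap: [0-5 ALLOC][6-10 ALLOC][11-17 ALLOC][18-18 ALLOC][19-20 FREE]
Op 8: free(d) -> (freed d); heap: [0-5 ALLOC][6-10 ALLOC][11-17 ALLOC][18-20 FREE]

Answer: [0-5 ALLOC][6-10 ALLOC][11-17 ALLOC][18-20 FREE]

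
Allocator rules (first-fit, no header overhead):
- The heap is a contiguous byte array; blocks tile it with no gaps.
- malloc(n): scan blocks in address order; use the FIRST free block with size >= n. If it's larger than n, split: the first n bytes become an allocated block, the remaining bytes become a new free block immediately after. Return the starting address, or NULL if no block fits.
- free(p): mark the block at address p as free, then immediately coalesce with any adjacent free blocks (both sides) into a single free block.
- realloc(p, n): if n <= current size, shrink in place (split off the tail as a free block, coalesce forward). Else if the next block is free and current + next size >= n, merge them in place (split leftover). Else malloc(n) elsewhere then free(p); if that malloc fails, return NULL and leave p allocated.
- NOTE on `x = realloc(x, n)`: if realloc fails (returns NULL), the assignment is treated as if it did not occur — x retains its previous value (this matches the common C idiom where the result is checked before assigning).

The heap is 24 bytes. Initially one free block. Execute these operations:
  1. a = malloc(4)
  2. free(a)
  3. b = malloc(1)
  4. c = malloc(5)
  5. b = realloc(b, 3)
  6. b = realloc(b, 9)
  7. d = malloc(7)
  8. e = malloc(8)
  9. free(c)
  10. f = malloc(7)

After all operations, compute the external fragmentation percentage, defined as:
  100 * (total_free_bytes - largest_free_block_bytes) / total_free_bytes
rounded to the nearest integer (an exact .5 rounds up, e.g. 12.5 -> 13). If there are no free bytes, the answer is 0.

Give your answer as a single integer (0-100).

Op 1: a = malloc(4) -> a = 0; heap: [0-3 ALLOC][4-23 FREE]
Op 2: free(a) -> (freed a); heap: [0-23 FREE]
Op 3: b = malloc(1) -> b = 0; heap: [0-0 ALLOC][1-23 FREE]
Op 4: c = malloc(5) -> c = 1; heap: [0-0 ALLOC][1-5 ALLOC][6-23 FREE]
Op 5: b = realloc(b, 3) -> b = 6; heap: [0-0 FREE][1-5 ALLOC][6-8 ALLOC][9-23 FREE]
Op 6: b = realloc(b, 9) -> b = 6; heap: [0-0 FREE][1-5 ALLOC][6-14 ALLOC][15-23 FREE]
Op 7: d = malloc(7) -> d = 15; heap: [0-0 FREE][1-5 ALLOC][6-14 ALLOC][15-21 ALLOC][22-23 FREE]
Op 8: e = malloc(8) -> e = NULL; heap: [0-0 FREE][1-5 ALLOC][6-14 ALLOC][15-21 ALLOC][22-23 FREE]
Op 9: free(c) -> (freed c); heap: [0-5 FREE][6-14 ALLOC][15-21 ALLOC][22-23 FREE]
Op 10: f = malloc(7) -> f = NULL; heap: [0-5 FREE][6-14 ALLOC][15-21 ALLOC][22-23 FREE]
Free blocks: [6 2] total_free=8 largest=6 -> 100*(8-6)/8 = 200/8 = 25

Answer: 25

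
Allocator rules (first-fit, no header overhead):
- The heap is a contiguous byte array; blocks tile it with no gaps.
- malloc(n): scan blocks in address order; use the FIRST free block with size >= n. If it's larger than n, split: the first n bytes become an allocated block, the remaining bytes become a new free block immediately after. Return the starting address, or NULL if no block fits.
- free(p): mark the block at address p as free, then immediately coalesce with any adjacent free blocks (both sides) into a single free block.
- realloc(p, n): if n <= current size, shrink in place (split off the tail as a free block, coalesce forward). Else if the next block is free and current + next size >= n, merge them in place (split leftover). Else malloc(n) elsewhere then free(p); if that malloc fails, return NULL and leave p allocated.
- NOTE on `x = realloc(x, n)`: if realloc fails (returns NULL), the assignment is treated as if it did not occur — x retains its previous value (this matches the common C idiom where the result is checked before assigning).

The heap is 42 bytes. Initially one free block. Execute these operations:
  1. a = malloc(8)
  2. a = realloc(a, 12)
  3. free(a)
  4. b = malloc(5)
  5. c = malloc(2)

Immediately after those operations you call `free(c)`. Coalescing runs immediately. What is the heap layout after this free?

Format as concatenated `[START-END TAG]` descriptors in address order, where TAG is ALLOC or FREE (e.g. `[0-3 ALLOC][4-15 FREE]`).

Answer: [0-4 ALLOC][5-41 FREE]

Derivation:
Op 1: a = malloc(8) -> a = 0; heap: [0-7 ALLOC][8-41 FREE]
Op 2: a = realloc(a, 12) -> a = 0; heap: [0-11 ALLOC][12-41 FREE]
Op 3: free(a) -> (freed a); heap: [0-41 FREE]
Op 4: b = malloc(5) -> b = 0; heap: [0-4 ALLOC][5-41 FREE]
Op 5: c = malloc(2) -> c = 5; heap: [0-4 ALLOC][5-6 ALLOC][7-41 FREE]
free(c): c = 5 -> block [5-6 ALLOC]; mark free, coalesce with adjacent free neighbors -> [0-4 ALLOC][5-41 FREE]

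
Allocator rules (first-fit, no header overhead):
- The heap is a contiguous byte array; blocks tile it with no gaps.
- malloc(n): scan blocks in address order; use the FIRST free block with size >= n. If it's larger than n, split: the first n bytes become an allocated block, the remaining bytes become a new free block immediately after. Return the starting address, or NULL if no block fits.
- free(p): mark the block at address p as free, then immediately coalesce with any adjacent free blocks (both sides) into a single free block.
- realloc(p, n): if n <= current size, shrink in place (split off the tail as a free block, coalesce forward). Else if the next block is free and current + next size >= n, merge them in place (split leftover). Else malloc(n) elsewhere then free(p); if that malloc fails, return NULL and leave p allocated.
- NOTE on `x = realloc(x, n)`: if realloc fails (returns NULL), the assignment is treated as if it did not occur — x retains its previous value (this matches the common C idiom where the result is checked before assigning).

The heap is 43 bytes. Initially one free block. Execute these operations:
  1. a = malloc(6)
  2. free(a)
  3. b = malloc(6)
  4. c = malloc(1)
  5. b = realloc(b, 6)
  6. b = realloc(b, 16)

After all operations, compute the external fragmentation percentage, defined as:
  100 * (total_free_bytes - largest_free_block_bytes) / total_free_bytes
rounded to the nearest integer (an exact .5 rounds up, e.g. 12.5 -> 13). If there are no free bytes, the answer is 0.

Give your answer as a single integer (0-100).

Op 1: a = malloc(6) -> a = 0; heap: [0-5 ALLOC][6-42 FREE]
Op 2: free(a) -> (freed a); heap: [0-42 FREE]
Op 3: b = malloc(6) -> b = 0; heap: [0-5 ALLOC][6-42 FREE]
Op 4: c = malloc(1) -> c = 6; heap: [0-5 ALLOC][6-6 ALLOC][7-42 FREE]
Op 5: b = realloc(b, 6) -> b = 0; heap: [0-5 ALLOC][6-6 ALLOC][7-42 FREE]
Op 6: b = realloc(b, 16) -> b = 7; heap: [0-5 FREE][6-6 ALLOC][7-22 ALLOC][23-42 FREE]
Free blocks: [6 20] total_free=26 largest=20 -> 100*(26-20)/26 = 600/26 ≈ 23.077 -> rounds to 23

Answer: 23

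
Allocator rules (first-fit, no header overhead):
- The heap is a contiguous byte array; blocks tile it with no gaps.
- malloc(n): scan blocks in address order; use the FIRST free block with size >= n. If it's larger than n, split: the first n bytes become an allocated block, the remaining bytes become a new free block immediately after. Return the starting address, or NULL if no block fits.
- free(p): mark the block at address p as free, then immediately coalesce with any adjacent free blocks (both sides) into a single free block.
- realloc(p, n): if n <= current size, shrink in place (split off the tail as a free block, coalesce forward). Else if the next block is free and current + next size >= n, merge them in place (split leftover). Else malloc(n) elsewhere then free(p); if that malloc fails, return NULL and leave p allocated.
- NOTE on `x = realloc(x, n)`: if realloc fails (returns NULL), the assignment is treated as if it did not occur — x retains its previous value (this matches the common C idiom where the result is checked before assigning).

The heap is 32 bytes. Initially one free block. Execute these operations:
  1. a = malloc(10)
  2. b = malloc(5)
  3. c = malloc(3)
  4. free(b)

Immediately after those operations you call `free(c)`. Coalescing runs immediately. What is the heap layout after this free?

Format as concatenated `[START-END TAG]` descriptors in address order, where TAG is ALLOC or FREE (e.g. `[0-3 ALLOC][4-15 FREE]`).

Op 1: a = malloc(10) -> a = 0; heap: [0-9 ALLOC][10-31 FREE]
Op 2: b = malloc(5) -> b = 10; heap: [0-9 ALLOC][10-14 ALLOC][15-31 FREE]
Op 3: c = malloc(3) -> c = 15; heap: [0-9 ALLOC][10-14 ALLOC][15-17 ALLOC][18-31 FREE]
Op 4: free(b) -> (freed b); heap: [0-9 ALLOC][10-14 FREE][15-17 ALLOC][18-31 FREE]
free(c): c = 15 -> block [15-17 ALLOC]; mark free, coalesce with adjacent free neighbors -> [0-9 ALLOC][10-31 FREE]

Answer: [0-9 ALLOC][10-31 FREE]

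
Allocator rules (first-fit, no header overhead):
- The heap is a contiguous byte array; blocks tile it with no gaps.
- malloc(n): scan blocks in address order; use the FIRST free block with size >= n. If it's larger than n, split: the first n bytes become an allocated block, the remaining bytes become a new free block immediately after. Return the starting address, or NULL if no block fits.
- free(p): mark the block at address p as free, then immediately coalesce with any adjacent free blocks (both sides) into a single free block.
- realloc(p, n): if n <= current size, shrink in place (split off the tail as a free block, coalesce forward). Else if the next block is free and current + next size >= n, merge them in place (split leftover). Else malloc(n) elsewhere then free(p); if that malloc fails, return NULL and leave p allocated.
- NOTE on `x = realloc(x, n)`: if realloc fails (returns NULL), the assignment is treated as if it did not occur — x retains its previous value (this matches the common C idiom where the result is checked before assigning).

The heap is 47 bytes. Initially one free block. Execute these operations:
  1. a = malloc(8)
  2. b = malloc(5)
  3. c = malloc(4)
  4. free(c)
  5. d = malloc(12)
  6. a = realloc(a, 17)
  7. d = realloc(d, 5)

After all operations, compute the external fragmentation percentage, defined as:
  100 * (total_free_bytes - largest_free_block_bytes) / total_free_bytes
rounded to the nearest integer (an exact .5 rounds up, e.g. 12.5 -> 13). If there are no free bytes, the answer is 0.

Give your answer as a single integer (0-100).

Answer: 60

Derivation:
Op 1: a = malloc(8) -> a = 0; heap: [0-7 ALLOC][8-46 FREE]
Op 2: b = malloc(5) -> b = 8; heap: [0-7 ALLOC][8-12 ALLOC][13-46 FREE]
Op 3: c = malloc(4) -> c = 13; heap: [0-7 ALLOC][8-12 ALLOC][13-16 ALLOC][17-46 FREE]
Op 4: free(c) -> (freed c); heap: [0-7 ALLOC][8-12 ALLOC][13-46 FREE]
Op 5: d = malloc(12) -> d = 13; heap: [0-7 ALLOC][8-12 ALLOC][13-24 ALLOC][25-46 FREE]
Op 6: a = realloc(a, 17) -> a = 25; heap: [0-7 FREE][8-12 ALLOC][13-24 ALLOC][25-41 ALLOC][42-46 FREE]
Op 7: d = realloc(d, 5) -> d = 13; heap: [0-7 FREE][8-12 ALLOC][13-17 ALLOC][18-24 FREE][25-41 ALLOC][42-46 FREE]
Free blocks: [8 7 5] total_free=20 largest=8 -> 100*(20-8)/20 = 1200/20 = 60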